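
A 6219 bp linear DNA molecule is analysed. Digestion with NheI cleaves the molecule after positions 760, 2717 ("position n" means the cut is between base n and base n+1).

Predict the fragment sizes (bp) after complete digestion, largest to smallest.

Linear molecule, 2 cuts → 3 fragments:
  760 − 0 = 760 bp
  2717 − 760 = 1957 bp
  6219 − 2717 = 3502 bp
Sorted largest to smallest: 3502, 1957, 760 bp.

3502, 1957, 760 bp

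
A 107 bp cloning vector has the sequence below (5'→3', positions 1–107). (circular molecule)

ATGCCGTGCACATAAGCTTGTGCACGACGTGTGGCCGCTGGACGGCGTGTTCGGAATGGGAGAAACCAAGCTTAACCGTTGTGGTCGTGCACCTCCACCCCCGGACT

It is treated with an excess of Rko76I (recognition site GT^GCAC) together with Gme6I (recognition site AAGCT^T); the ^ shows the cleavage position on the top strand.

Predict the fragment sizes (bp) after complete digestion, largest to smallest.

Rko76I sites (GTGCAC) start at positions 6, 20, 87.
Rko76I cuts after base 2 of each site, so after positions 7, 21, 88.
Gme6I sites (AAGCTT) start at positions 14, 68.
Gme6I cuts after base 5 of each site (before the last base), so after positions 18, 72.
Combined cut positions: 7, 18, 21, 72, 88.
Circular molecule, 5 cuts → 5 fragments:
  8–18 → 11 bp
  19–21 → 3 bp
  22–72 → 51 bp
  73–88 → 16 bp
  89–107 then 1–7 → 19 + 7 = 26 bp
Sorted largest to smallest: 51, 26, 16, 11, 3 bp.

51, 26, 16, 11, 3 bp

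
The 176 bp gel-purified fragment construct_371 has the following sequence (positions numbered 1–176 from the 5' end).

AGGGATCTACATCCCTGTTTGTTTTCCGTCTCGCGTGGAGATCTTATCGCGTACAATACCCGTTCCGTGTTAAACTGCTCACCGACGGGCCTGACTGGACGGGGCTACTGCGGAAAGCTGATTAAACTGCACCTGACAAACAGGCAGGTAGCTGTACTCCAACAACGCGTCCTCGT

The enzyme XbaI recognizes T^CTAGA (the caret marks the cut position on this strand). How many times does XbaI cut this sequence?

No occurrence of TCTAGA is present in the sequence.
XbaI does not cut: 0 sites.

0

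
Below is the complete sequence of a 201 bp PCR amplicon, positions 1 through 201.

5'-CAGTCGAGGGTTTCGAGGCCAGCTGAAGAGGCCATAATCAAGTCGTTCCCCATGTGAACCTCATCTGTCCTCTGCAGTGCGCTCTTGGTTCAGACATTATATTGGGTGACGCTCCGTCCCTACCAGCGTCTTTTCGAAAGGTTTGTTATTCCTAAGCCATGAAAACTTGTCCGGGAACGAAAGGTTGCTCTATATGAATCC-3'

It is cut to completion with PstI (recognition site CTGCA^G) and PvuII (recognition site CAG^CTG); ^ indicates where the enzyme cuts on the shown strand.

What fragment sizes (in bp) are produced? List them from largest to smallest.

The PstI site (CTGCAG) starts at position 72.
PstI cuts after base 5 of each site (before the last base), so after position 76.
The PvuII site (CAGCTG) starts at position 20.
PvuII cuts after base 3 of each site, so after position 22.
Combined cut positions: 22, 76.
Linear molecule, 2 cuts → 3 fragments:
  1–22 → 22 bp
  23–76 → 54 bp
  77–201 → 125 bp
Sorted largest to smallest: 125, 54, 22 bp.

125, 54, 22 bp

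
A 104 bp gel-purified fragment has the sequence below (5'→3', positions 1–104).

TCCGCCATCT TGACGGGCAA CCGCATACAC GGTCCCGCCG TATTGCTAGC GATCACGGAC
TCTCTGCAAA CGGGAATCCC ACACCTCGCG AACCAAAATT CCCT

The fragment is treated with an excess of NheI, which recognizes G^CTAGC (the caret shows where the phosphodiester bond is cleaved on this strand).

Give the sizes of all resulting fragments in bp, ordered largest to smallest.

59, 45 bp

The NheI site (GCTAGC) starts at position 45.
NheI cuts after the first base of each site, so after position 45.
Linear molecule, 1 cut → 2 fragments:
  1–45 → 45 bp
  46–104 → 59 bp
Sorted largest to smallest: 59, 45 bp.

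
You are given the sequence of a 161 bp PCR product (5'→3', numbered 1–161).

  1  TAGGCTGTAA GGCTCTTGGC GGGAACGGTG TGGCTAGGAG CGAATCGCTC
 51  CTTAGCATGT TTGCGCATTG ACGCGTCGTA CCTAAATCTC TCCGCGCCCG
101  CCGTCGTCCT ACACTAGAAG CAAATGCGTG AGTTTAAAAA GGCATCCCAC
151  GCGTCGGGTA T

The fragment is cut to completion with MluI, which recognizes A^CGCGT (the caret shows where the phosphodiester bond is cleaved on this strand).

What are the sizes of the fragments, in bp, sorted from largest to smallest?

78, 71, 12 bp

MluI sites (ACGCGT) start at positions 71, 149.
MluI cuts after the first base of each site, so after positions 71, 149.
Linear molecule, 2 cuts → 3 fragments:
  1–71 → 71 bp
  72–149 → 78 bp
  150–161 → 12 bp
Sorted largest to smallest: 78, 71, 12 bp.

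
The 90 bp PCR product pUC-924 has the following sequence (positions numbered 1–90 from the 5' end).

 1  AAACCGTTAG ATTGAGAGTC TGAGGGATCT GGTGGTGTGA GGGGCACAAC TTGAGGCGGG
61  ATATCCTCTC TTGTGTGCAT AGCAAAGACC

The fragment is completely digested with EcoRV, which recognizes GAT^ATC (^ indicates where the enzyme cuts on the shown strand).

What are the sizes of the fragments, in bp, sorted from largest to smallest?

62, 28 bp

The EcoRV site (GATATC) starts at position 60.
EcoRV cuts after base 3 of each site, so after position 62.
Linear molecule, 1 cut → 2 fragments:
  1–62 → 62 bp
  63–90 → 28 bp
Sorted largest to smallest: 62, 28 bp.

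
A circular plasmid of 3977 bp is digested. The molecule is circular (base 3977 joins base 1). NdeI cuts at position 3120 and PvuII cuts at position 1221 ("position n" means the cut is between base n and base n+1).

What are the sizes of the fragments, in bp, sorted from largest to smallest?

2078, 1899 bp

Combined cut positions (sorted): 1221, 3120.
Circular molecule, 2 cuts → 2 fragments:
  3120 − 1221 = 1899 bp
  wrap: 3977 − 3120 + 1221 = 2078 bp
Sorted largest to smallest: 2078, 1899 bp.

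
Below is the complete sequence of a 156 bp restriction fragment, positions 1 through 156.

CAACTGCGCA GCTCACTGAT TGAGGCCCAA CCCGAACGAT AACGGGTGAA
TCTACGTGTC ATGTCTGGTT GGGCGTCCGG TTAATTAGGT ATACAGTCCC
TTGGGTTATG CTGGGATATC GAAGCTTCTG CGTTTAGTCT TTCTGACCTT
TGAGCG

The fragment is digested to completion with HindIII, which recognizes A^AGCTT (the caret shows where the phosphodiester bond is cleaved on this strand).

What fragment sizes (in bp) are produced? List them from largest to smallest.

The HindIII site (AAGCTT) starts at position 122.
HindIII cuts after the first base of each site, so after position 122.
Linear molecule, 1 cut → 2 fragments:
  1–122 → 122 bp
  123–156 → 34 bp
Sorted largest to smallest: 122, 34 bp.

122, 34 bp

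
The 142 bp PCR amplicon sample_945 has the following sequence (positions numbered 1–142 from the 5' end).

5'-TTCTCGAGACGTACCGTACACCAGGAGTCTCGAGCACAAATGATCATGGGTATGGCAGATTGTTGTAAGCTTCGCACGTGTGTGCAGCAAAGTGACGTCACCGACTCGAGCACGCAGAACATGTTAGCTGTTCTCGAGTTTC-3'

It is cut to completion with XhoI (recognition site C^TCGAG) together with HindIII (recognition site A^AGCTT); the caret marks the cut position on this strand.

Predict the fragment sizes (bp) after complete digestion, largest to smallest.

38, 38, 28, 26, 9, 3 bp

XhoI sites (CTCGAG) start at positions 3, 29, 105, 133.
XhoI cuts after the first base of each site, so after positions 3, 29, 105, 133.
The HindIII site (AAGCTT) starts at position 67.
HindIII cuts after the first base of each site, so after position 67.
Combined cut positions: 3, 29, 67, 105, 133.
Linear molecule, 5 cuts → 6 fragments:
  1–3 → 3 bp
  4–29 → 26 bp
  30–67 → 38 bp
  68–105 → 38 bp
  106–133 → 28 bp
  134–142 → 9 bp
Sorted largest to smallest: 38, 38, 28, 26, 9, 3 bp.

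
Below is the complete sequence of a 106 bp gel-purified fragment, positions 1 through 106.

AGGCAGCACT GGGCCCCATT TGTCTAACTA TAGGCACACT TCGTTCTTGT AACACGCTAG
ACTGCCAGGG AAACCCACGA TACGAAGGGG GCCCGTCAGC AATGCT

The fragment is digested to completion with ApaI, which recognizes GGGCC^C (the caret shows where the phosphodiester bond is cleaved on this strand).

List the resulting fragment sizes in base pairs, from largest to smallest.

ApaI sites (GGGCCC) start at positions 11, 89.
ApaI cuts after base 5 of each site (before the last base), so after positions 15, 93.
Linear molecule, 2 cuts → 3 fragments:
  1–15 → 15 bp
  16–93 → 78 bp
  94–106 → 13 bp
Sorted largest to smallest: 78, 15, 13 bp.

78, 15, 13 bp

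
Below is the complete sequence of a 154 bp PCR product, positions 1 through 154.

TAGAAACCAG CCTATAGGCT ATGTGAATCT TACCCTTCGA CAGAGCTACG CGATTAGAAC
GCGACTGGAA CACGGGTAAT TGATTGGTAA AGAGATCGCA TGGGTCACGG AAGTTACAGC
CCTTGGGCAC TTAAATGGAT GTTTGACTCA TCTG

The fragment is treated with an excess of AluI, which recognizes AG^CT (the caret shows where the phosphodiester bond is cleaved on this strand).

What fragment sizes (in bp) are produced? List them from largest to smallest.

109, 45 bp

The AluI site (AGCT) starts at position 44.
AluI cuts after base 2 of each site, so after position 45.
Linear molecule, 1 cut → 2 fragments:
  1–45 → 45 bp
  46–154 → 109 bp
Sorted largest to smallest: 109, 45 bp.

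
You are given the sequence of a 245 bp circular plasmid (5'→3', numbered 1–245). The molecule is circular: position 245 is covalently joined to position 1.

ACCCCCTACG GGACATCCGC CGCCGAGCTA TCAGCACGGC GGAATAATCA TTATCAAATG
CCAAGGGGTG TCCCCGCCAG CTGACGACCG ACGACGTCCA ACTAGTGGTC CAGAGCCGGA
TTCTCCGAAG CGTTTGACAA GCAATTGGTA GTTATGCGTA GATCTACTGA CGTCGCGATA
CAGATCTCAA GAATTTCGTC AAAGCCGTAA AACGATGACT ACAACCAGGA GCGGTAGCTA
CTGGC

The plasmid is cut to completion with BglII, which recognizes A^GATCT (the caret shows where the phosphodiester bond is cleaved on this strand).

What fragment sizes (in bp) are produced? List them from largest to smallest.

BglII sites (AGATCT) start at positions 160, 182.
BglII cuts after the first base of each site, so after positions 160, 182.
Circular molecule, 2 cuts → 2 fragments:
  161–182 → 22 bp
  183–245 then 1–160 → 63 + 160 = 223 bp
Sorted largest to smallest: 223, 22 bp.

223, 22 bp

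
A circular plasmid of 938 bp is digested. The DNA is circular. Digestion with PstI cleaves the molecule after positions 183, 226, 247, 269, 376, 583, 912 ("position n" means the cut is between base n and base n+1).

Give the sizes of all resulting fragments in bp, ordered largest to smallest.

Circular molecule, 7 cuts → 7 fragments:
  226 − 183 = 43 bp
  247 − 226 = 21 bp
  269 − 247 = 22 bp
  376 − 269 = 107 bp
  583 − 376 = 207 bp
  912 − 583 = 329 bp
  wrap: 938 − 912 + 183 = 209 bp
Sorted largest to smallest: 329, 209, 207, 107, 43, 22, 21 bp.

329, 209, 207, 107, 43, 22, 21 bp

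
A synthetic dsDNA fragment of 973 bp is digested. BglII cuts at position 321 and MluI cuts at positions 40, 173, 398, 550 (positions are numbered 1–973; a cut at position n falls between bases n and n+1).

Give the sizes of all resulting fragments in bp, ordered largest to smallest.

Combined cut positions (sorted): 40, 173, 321, 398, 550.
Linear molecule, 5 cuts → 6 fragments:
  40 − 0 = 40 bp
  173 − 40 = 133 bp
  321 − 173 = 148 bp
  398 − 321 = 77 bp
  550 − 398 = 152 bp
  973 − 550 = 423 bp
Sorted largest to smallest: 423, 152, 148, 133, 77, 40 bp.

423, 152, 148, 133, 77, 40 bp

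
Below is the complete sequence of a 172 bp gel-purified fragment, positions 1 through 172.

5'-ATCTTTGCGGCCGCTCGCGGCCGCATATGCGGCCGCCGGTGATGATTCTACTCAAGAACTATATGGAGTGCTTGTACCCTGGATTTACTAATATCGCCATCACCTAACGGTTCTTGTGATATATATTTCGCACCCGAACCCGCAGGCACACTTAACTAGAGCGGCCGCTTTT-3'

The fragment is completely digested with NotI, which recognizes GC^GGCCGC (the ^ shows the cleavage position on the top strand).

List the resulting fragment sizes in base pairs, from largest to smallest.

NotI sites (GCGGCCGC) start at positions 7, 17, 29, 161.
NotI cuts after base 2 of each site, so after positions 8, 18, 30, 162.
Linear molecule, 4 cuts → 5 fragments:
  1–8 → 8 bp
  9–18 → 10 bp
  19–30 → 12 bp
  31–162 → 132 bp
  163–172 → 10 bp
Sorted largest to smallest: 132, 12, 10, 10, 8 bp.

132, 12, 10, 10, 8 bp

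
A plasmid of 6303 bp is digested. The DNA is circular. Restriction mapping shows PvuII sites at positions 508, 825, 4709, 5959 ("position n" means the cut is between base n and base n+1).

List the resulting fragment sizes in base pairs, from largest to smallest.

3884, 1250, 852, 317 bp

Circular molecule, 4 cuts → 4 fragments:
  825 − 508 = 317 bp
  4709 − 825 = 3884 bp
  5959 − 4709 = 1250 bp
  wrap: 6303 − 5959 + 508 = 852 bp
Sorted largest to smallest: 3884, 1250, 852, 317 bp.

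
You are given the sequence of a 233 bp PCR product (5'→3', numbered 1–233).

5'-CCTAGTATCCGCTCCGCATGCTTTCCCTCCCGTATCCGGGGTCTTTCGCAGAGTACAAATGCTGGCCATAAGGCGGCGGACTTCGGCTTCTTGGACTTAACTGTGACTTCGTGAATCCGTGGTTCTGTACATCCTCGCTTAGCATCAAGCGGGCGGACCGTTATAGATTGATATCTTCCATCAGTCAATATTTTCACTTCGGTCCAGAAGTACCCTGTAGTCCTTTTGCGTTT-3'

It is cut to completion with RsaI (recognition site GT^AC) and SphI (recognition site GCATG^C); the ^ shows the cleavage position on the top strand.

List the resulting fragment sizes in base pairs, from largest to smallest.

RsaI sites (GTAC) start at positions 53, 127, 210.
RsaI cuts after base 2 of each site, so after positions 54, 128, 211.
The SphI site (GCATGC) starts at position 16.
SphI cuts after base 5 of each site (before the last base), so after position 20.
Combined cut positions: 20, 54, 128, 211.
Linear molecule, 4 cuts → 5 fragments:
  1–20 → 20 bp
  21–54 → 34 bp
  55–128 → 74 bp
  129–211 → 83 bp
  212–233 → 22 bp
Sorted largest to smallest: 83, 74, 34, 22, 20 bp.

83, 74, 34, 22, 20 bp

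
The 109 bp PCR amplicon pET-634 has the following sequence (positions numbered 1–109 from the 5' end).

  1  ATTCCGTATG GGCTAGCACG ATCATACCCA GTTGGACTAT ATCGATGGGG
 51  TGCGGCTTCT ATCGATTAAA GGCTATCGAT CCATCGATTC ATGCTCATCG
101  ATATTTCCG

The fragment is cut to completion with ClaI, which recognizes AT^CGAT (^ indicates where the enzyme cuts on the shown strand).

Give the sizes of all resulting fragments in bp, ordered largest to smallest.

42, 20, 14, 14, 11, 8 bp

ClaI sites (ATCGAT) start at positions 41, 61, 75, 83, 97.
ClaI cuts after base 2 of each site, so after positions 42, 62, 76, 84, 98.
Linear molecule, 5 cuts → 6 fragments:
  1–42 → 42 bp
  43–62 → 20 bp
  63–76 → 14 bp
  77–84 → 8 bp
  85–98 → 14 bp
  99–109 → 11 bp
Sorted largest to smallest: 42, 20, 14, 14, 11, 8 bp.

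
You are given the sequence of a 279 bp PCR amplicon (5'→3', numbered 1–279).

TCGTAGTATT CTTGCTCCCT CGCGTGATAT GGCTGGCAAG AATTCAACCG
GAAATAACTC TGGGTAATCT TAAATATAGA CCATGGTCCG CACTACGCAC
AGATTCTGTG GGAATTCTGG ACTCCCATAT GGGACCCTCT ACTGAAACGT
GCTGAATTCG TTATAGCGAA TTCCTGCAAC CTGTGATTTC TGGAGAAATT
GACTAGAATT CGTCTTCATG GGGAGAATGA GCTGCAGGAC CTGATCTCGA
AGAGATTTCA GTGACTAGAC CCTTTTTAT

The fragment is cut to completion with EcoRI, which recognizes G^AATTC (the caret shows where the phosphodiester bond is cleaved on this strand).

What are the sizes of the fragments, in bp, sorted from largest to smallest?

73, 72, 42, 40, 38, 14 bp

EcoRI sites (GAATTC) start at positions 40, 112, 154, 168, 206.
EcoRI cuts after the first base of each site, so after positions 40, 112, 154, 168, 206.
Linear molecule, 5 cuts → 6 fragments:
  1–40 → 40 bp
  41–112 → 72 bp
  113–154 → 42 bp
  155–168 → 14 bp
  169–206 → 38 bp
  207–279 → 73 bp
Sorted largest to smallest: 73, 72, 42, 40, 38, 14 bp.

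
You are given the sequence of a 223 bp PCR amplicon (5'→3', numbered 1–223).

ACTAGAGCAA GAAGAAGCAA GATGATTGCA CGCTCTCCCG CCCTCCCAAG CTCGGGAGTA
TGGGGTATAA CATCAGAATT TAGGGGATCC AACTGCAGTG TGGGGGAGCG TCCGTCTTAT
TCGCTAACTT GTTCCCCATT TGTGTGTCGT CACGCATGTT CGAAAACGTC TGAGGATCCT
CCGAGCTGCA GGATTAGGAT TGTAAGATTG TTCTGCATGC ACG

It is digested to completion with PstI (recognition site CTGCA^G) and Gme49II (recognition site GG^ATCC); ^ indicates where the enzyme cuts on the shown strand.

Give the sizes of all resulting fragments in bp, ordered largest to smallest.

86, 78, 33, 15, 11 bp

PstI sites (CTGCAG) start at positions 93, 186.
PstI cuts after base 5 of each site (before the last base), so after positions 97, 190.
Gme49II sites (GGATCC) start at positions 85, 174.
Gme49II cuts after base 2 of each site, so after positions 86, 175.
Combined cut positions: 86, 97, 175, 190.
Linear molecule, 4 cuts → 5 fragments:
  1–86 → 86 bp
  87–97 → 11 bp
  98–175 → 78 bp
  176–190 → 15 bp
  191–223 → 33 bp
Sorted largest to smallest: 86, 78, 33, 15, 11 bp.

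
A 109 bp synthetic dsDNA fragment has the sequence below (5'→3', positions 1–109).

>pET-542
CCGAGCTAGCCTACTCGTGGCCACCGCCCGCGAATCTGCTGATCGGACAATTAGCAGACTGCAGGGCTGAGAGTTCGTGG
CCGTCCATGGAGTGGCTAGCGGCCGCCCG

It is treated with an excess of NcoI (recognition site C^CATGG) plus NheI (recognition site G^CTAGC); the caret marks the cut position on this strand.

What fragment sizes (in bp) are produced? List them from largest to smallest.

The NcoI site (CCATGG) starts at position 85.
NcoI cuts after the first base of each site, so after position 85.
NheI sites (GCTAGC) start at positions 5, 95.
NheI cuts after the first base of each site, so after positions 5, 95.
Combined cut positions: 5, 85, 95.
Linear molecule, 3 cuts → 4 fragments:
  1–5 → 5 bp
  6–85 → 80 bp
  86–95 → 10 bp
  96–109 → 14 bp
Sorted largest to smallest: 80, 14, 10, 5 bp.

80, 14, 10, 5 bp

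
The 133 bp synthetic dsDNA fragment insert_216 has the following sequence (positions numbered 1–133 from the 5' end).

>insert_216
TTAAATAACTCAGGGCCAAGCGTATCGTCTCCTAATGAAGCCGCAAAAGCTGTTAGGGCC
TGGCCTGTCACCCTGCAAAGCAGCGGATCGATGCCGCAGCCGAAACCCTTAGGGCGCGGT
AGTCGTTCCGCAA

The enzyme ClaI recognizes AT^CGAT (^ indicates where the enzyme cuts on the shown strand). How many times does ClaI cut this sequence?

1

ATCGAT occurs starting at position 87.
ClaI cuts at 1 site.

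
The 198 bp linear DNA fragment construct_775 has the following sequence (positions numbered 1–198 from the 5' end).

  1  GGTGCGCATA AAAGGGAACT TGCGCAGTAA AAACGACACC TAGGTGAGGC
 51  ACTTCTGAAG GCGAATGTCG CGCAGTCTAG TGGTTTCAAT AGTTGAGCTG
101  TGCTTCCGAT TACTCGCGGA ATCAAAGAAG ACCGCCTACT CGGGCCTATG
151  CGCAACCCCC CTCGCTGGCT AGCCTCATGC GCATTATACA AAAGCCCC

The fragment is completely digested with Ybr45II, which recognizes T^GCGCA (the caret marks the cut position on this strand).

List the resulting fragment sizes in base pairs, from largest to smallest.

Ybr45II sites (TGCGCA) start at positions 3, 21, 149, 178.
Ybr45II cuts after the first base of each site, so after positions 3, 21, 149, 178.
Linear molecule, 4 cuts → 5 fragments:
  1–3 → 3 bp
  4–21 → 18 bp
  22–149 → 128 bp
  150–178 → 29 bp
  179–198 → 20 bp
Sorted largest to smallest: 128, 29, 20, 18, 3 bp.

128, 29, 20, 18, 3 bp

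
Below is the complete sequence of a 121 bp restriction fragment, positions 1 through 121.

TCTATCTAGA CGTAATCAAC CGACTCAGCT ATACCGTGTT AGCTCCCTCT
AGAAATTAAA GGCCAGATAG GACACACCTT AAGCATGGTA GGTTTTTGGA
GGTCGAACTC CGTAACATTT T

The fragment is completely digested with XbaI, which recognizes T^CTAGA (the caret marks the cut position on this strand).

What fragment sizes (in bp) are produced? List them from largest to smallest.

XbaI sites (TCTAGA) start at positions 5, 48.
XbaI cuts after the first base of each site, so after positions 5, 48.
Linear molecule, 2 cuts → 3 fragments:
  1–5 → 5 bp
  6–48 → 43 bp
  49–121 → 73 bp
Sorted largest to smallest: 73, 43, 5 bp.

73, 43, 5 bp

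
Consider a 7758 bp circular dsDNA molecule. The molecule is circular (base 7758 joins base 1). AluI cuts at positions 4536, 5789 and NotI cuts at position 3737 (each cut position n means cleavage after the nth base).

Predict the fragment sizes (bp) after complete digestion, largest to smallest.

5706, 1253, 799 bp

Combined cut positions (sorted): 3737, 4536, 5789.
Circular molecule, 3 cuts → 3 fragments:
  4536 − 3737 = 799 bp
  5789 − 4536 = 1253 bp
  wrap: 7758 − 5789 + 3737 = 5706 bp
Sorted largest to smallest: 5706, 1253, 799 bp.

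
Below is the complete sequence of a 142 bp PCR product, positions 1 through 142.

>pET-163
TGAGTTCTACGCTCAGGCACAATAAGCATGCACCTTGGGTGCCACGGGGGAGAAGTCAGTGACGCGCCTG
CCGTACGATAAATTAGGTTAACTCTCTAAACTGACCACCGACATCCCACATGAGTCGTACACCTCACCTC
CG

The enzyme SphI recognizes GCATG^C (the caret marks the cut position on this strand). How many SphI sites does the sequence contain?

1

GCATGC occurs starting at position 26.
SphI cuts at 1 site.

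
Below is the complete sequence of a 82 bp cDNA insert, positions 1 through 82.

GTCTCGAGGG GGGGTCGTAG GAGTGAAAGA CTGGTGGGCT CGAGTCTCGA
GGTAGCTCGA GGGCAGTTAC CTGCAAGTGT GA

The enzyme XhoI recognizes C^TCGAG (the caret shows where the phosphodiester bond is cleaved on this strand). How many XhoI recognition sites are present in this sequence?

4

CTCGAG occurs starting at positions 3, 39, 46, 56.
XhoI cuts at 4 sites.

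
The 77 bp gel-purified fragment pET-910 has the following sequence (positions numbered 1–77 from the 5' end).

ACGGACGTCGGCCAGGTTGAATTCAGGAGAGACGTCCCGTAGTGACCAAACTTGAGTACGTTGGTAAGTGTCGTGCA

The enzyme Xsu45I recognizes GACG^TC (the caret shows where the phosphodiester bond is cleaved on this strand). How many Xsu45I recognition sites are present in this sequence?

2

GACGTC occurs starting at positions 4, 31.
Xsu45I cuts at 2 sites.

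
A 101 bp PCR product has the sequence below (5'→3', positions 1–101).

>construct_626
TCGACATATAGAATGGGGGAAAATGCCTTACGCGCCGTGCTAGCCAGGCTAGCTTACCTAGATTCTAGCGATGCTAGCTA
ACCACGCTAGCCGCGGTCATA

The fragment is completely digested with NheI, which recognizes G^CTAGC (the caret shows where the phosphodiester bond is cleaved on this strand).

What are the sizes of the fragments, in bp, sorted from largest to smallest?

39, 25, 15, 13, 9 bp

NheI sites (GCTAGC) start at positions 39, 48, 73, 86.
NheI cuts after the first base of each site, so after positions 39, 48, 73, 86.
Linear molecule, 4 cuts → 5 fragments:
  1–39 → 39 bp
  40–48 → 9 bp
  49–73 → 25 bp
  74–86 → 13 bp
  87–101 → 15 bp
Sorted largest to smallest: 39, 25, 15, 13, 9 bp.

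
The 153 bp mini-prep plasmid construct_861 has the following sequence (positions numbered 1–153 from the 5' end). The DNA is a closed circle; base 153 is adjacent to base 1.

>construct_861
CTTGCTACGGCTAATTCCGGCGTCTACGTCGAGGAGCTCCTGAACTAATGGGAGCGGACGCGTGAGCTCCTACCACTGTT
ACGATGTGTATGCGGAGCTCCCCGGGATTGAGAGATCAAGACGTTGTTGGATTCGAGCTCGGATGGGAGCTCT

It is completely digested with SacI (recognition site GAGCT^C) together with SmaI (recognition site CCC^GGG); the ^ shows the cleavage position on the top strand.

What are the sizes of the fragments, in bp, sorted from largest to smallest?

40, 36, 31, 30, 12, 4 bp

SacI sites (GAGCTC) start at positions 34, 64, 95, 135, 147.
SacI cuts after base 5 of each site (before the last base), so after positions 38, 68, 99, 139, 151.
The SmaI site (CCCGGG) starts at position 101.
SmaI cuts after base 3 of each site, so after position 103.
Combined cut positions: 38, 68, 99, 103, 139, 151.
Circular molecule, 6 cuts → 6 fragments:
  39–68 → 30 bp
  69–99 → 31 bp
  100–103 → 4 bp
  104–139 → 36 bp
  140–151 → 12 bp
  152–153 then 1–38 → 2 + 38 = 40 bp
Sorted largest to smallest: 40, 36, 31, 30, 12, 4 bp.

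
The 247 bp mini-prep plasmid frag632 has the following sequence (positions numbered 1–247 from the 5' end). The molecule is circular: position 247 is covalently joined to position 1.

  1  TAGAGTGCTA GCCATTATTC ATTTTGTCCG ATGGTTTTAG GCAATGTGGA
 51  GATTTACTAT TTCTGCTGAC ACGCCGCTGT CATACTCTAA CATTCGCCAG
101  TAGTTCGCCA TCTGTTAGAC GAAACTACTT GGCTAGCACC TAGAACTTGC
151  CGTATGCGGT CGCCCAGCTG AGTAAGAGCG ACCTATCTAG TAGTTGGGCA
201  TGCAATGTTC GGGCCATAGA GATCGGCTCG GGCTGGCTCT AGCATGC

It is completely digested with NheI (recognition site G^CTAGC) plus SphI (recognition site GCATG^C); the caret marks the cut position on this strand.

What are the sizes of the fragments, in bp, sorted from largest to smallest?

NheI sites (GCTAGC) start at positions 7, 132.
NheI cuts after the first base of each site, so after positions 7, 132.
SphI sites (GCATGC) start at positions 198, 242.
SphI cuts after base 5 of each site (before the last base), so after positions 202, 246.
Combined cut positions: 7, 132, 202, 246.
Circular molecule, 4 cuts → 4 fragments:
  8–132 → 125 bp
  133–202 → 70 bp
  203–246 → 44 bp
  247–247 then 1–7 → 1 + 7 = 8 bp
Sorted largest to smallest: 125, 70, 44, 8 bp.

125, 70, 44, 8 bp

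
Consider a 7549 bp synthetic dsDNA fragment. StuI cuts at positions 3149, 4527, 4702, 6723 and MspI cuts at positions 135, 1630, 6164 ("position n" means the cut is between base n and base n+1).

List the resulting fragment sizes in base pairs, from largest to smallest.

1519, 1495, 1462, 1378, 826, 559, 175, 135 bp

Combined cut positions (sorted): 135, 1630, 3149, 4527, 4702, 6164, 6723.
Linear molecule, 7 cuts → 8 fragments:
  135 − 0 = 135 bp
  1630 − 135 = 1495 bp
  3149 − 1630 = 1519 bp
  4527 − 3149 = 1378 bp
  4702 − 4527 = 175 bp
  6164 − 4702 = 1462 bp
  6723 − 6164 = 559 bp
  7549 − 6723 = 826 bp
Sorted largest to smallest: 1519, 1495, 1462, 1378, 826, 559, 175, 135 bp.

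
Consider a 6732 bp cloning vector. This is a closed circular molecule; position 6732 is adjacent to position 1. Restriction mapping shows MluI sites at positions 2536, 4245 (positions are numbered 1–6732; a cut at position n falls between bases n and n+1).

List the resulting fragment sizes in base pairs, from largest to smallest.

Circular molecule, 2 cuts → 2 fragments:
  4245 − 2536 = 1709 bp
  wrap: 6732 − 4245 + 2536 = 5023 bp
Sorted largest to smallest: 5023, 1709 bp.

5023, 1709 bp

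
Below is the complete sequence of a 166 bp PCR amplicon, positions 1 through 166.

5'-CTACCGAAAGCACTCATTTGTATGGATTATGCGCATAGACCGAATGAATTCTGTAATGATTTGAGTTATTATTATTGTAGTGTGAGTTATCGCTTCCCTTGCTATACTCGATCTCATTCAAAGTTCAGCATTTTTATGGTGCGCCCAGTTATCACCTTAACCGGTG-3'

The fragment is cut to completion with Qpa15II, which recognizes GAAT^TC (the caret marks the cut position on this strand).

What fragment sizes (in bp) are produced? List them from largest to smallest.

The Qpa15II site (GAATTC) starts at position 46.
Qpa15II cuts after base 4 of each site, so after position 49.
Linear molecule, 1 cut → 2 fragments:
  1–49 → 49 bp
  50–166 → 117 bp
Sorted largest to smallest: 117, 49 bp.

117, 49 bp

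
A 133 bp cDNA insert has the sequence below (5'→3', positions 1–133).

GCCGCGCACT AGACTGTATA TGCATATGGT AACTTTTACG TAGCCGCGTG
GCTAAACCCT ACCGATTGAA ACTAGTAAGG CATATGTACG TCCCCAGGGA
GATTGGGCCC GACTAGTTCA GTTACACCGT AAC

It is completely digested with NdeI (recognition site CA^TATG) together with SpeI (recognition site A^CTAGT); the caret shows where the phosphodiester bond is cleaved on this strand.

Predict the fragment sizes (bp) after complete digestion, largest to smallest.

47, 30, 24, 21, 11 bp

NdeI sites (CATATG) start at positions 23, 81.
NdeI cuts after base 2 of each site, so after positions 24, 82.
SpeI sites (ACTAGT) start at positions 71, 112.
SpeI cuts after the first base of each site, so after positions 71, 112.
Combined cut positions: 24, 71, 82, 112.
Linear molecule, 4 cuts → 5 fragments:
  1–24 → 24 bp
  25–71 → 47 bp
  72–82 → 11 bp
  83–112 → 30 bp
  113–133 → 21 bp
Sorted largest to smallest: 47, 30, 24, 21, 11 bp.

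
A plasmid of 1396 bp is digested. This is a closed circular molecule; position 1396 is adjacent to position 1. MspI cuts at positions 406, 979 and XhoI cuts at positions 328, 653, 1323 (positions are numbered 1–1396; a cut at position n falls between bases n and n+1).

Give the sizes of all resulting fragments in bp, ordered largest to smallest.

Combined cut positions (sorted): 328, 406, 653, 979, 1323.
Circular molecule, 5 cuts → 5 fragments:
  406 − 328 = 78 bp
  653 − 406 = 247 bp
  979 − 653 = 326 bp
  1323 − 979 = 344 bp
  wrap: 1396 − 1323 + 328 = 401 bp
Sorted largest to smallest: 401, 344, 326, 247, 78 bp.

401, 344, 326, 247, 78 bp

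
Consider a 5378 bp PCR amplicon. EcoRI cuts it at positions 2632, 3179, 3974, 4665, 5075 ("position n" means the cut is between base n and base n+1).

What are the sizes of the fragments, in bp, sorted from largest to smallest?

Linear molecule, 5 cuts → 6 fragments:
  2632 − 0 = 2632 bp
  3179 − 2632 = 547 bp
  3974 − 3179 = 795 bp
  4665 − 3974 = 691 bp
  5075 − 4665 = 410 bp
  5378 − 5075 = 303 bp
Sorted largest to smallest: 2632, 795, 691, 547, 410, 303 bp.

2632, 795, 691, 547, 410, 303 bp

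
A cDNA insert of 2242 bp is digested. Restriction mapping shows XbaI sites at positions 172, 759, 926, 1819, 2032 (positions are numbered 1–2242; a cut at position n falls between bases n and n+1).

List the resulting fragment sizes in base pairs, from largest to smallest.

893, 587, 213, 210, 172, 167 bp

Linear molecule, 5 cuts → 6 fragments:
  172 − 0 = 172 bp
  759 − 172 = 587 bp
  926 − 759 = 167 bp
  1819 − 926 = 893 bp
  2032 − 1819 = 213 bp
  2242 − 2032 = 210 bp
Sorted largest to smallest: 893, 587, 213, 210, 172, 167 bp.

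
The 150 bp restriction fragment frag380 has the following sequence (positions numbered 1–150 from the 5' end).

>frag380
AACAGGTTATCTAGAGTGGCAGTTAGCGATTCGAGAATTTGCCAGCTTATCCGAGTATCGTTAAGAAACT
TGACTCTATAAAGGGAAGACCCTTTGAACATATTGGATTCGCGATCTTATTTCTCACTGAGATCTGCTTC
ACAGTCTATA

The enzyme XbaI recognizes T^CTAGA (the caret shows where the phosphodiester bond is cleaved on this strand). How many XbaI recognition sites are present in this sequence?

TCTAGA occurs starting at position 10.
XbaI cuts at 1 site.

1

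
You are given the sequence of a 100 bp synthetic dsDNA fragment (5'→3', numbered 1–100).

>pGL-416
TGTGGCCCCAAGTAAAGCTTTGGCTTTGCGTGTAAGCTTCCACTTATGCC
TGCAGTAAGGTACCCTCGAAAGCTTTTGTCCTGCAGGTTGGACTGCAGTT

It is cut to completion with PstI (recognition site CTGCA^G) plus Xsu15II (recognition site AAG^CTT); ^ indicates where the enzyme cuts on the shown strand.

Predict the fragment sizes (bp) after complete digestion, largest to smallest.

PstI sites (CTGCAG) start at positions 50, 81, 93.
PstI cuts after base 5 of each site (before the last base), so after positions 54, 85, 97.
Xsu15II sites (AAGCTT) start at positions 15, 34, 70.
Xsu15II cuts after base 3 of each site, so after positions 17, 36, 72.
Combined cut positions: 17, 36, 54, 72, 85, 97.
Linear molecule, 6 cuts → 7 fragments:
  1–17 → 17 bp
  18–36 → 19 bp
  37–54 → 18 bp
  55–72 → 18 bp
  73–85 → 13 bp
  86–97 → 12 bp
  98–100 → 3 bp
Sorted largest to smallest: 19, 18, 18, 17, 13, 12, 3 bp.

19, 18, 18, 17, 13, 12, 3 bp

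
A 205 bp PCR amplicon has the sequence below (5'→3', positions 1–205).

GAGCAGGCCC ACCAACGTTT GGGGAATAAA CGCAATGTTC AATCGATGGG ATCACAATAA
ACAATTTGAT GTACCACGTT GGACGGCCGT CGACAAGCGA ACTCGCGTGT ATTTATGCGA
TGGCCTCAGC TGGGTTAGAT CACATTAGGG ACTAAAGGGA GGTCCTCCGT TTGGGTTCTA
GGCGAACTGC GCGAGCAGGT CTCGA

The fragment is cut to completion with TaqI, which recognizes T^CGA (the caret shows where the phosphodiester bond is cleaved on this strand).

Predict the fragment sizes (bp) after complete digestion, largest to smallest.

TaqI sites (TCGA) start at positions 43, 90, 202.
TaqI cuts after the first base of each site, so after positions 43, 90, 202.
Linear molecule, 3 cuts → 4 fragments:
  1–43 → 43 bp
  44–90 → 47 bp
  91–202 → 112 bp
  203–205 → 3 bp
Sorted largest to smallest: 112, 47, 43, 3 bp.

112, 47, 43, 3 bp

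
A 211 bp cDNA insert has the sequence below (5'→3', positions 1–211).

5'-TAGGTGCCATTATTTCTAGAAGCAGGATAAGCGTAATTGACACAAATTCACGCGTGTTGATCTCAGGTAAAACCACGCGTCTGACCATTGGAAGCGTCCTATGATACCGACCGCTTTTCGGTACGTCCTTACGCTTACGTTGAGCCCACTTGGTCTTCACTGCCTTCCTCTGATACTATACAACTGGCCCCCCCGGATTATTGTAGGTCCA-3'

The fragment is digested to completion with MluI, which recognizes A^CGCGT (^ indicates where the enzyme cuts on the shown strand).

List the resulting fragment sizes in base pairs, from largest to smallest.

MluI sites (ACGCGT) start at positions 50, 75.
MluI cuts after the first base of each site, so after positions 50, 75.
Linear molecule, 2 cuts → 3 fragments:
  1–50 → 50 bp
  51–75 → 25 bp
  76–211 → 136 bp
Sorted largest to smallest: 136, 50, 25 bp.

136, 50, 25 bp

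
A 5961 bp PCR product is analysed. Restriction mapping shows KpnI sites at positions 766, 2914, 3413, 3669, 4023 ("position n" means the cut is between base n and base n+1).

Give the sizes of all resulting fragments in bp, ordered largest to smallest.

2148, 1938, 766, 499, 354, 256 bp

Linear molecule, 5 cuts → 6 fragments:
  766 − 0 = 766 bp
  2914 − 766 = 2148 bp
  3413 − 2914 = 499 bp
  3669 − 3413 = 256 bp
  4023 − 3669 = 354 bp
  5961 − 4023 = 1938 bp
Sorted largest to smallest: 2148, 1938, 766, 499, 354, 256 bp.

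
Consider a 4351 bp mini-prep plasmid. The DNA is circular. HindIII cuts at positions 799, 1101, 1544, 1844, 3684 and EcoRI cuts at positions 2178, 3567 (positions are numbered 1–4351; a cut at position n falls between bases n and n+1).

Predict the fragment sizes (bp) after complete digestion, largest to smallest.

1466, 1389, 443, 334, 302, 300, 117 bp

Combined cut positions (sorted): 799, 1101, 1544, 1844, 2178, 3567, 3684.
Circular molecule, 7 cuts → 7 fragments:
  1101 − 799 = 302 bp
  1544 − 1101 = 443 bp
  1844 − 1544 = 300 bp
  2178 − 1844 = 334 bp
  3567 − 2178 = 1389 bp
  3684 − 3567 = 117 bp
  wrap: 4351 − 3684 + 799 = 1466 bp
Sorted largest to smallest: 1466, 1389, 443, 334, 302, 300, 117 bp.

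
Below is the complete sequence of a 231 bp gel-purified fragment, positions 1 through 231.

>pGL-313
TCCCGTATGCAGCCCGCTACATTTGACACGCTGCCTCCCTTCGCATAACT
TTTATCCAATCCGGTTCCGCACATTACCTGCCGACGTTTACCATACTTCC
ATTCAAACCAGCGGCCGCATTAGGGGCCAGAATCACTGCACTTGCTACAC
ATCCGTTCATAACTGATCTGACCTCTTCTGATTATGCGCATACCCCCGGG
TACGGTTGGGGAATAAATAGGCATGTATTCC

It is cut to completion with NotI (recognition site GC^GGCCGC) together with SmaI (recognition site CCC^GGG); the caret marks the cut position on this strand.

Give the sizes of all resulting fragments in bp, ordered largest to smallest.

The NotI site (GCGGCCGC) starts at position 111.
NotI cuts after base 2 of each site, so after position 112.
The SmaI site (CCCGGG) starts at position 195.
SmaI cuts after base 3 of each site, so after position 197.
Combined cut positions: 112, 197.
Linear molecule, 2 cuts → 3 fragments:
  1–112 → 112 bp
  113–197 → 85 bp
  198–231 → 34 bp
Sorted largest to smallest: 112, 85, 34 bp.

112, 85, 34 bp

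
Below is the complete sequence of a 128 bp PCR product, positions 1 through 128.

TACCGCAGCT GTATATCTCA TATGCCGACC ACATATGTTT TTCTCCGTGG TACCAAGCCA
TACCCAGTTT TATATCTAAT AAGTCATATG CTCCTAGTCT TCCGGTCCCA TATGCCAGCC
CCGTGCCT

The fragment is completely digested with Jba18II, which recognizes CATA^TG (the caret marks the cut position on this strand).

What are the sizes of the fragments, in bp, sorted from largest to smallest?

Jba18II sites (CATATG) start at positions 19, 32, 85, 109.
Jba18II cuts after base 4 of each site, so after positions 22, 35, 88, 112.
Linear molecule, 4 cuts → 5 fragments:
  1–22 → 22 bp
  23–35 → 13 bp
  36–88 → 53 bp
  89–112 → 24 bp
  113–128 → 16 bp
Sorted largest to smallest: 53, 24, 22, 16, 13 bp.

53, 24, 22, 16, 13 bp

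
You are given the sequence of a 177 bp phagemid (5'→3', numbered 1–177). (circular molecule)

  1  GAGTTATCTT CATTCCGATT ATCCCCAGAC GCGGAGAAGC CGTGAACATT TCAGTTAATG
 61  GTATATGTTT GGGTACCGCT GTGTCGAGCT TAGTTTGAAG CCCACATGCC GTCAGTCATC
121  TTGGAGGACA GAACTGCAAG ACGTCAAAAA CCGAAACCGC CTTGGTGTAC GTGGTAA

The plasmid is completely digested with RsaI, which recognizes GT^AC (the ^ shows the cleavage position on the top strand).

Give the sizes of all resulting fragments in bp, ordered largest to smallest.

RsaI sites (GTAC) start at positions 73, 167.
RsaI cuts after base 2 of each site, so after positions 74, 168.
Circular molecule, 2 cuts → 2 fragments:
  75–168 → 94 bp
  169–177 then 1–74 → 9 + 74 = 83 bp
Sorted largest to smallest: 94, 83 bp.

94, 83 bp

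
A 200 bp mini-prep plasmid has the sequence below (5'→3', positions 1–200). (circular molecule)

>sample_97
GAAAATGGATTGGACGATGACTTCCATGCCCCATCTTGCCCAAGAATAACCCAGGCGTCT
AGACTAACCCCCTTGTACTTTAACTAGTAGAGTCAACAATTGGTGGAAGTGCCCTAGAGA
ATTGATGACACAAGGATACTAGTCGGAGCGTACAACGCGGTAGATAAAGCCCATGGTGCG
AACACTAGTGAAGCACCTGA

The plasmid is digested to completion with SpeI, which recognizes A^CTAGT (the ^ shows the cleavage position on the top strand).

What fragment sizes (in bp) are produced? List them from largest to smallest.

99, 55, 46 bp

SpeI sites (ACTAGT) start at positions 83, 138, 184.
SpeI cuts after the first base of each site, so after positions 83, 138, 184.
Circular molecule, 3 cuts → 3 fragments:
  84–138 → 55 bp
  139–184 → 46 bp
  185–200 then 1–83 → 16 + 83 = 99 bp
Sorted largest to smallest: 99, 55, 46 bp.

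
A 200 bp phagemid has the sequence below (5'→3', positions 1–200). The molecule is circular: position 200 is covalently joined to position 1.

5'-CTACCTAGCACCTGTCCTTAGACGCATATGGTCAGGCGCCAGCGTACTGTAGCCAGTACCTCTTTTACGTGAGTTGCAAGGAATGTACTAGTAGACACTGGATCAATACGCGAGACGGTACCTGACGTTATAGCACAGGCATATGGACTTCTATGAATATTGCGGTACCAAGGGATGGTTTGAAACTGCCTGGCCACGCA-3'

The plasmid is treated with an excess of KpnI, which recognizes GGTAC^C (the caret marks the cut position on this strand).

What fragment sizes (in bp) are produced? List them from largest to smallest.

KpnI sites (GGTACC) start at positions 117, 164.
KpnI cuts after base 5 of each site (before the last base), so after positions 121, 168.
Circular molecule, 2 cuts → 2 fragments:
  122–168 → 47 bp
  169–200 then 1–121 → 32 + 121 = 153 bp
Sorted largest to smallest: 153, 47 bp.

153, 47 bp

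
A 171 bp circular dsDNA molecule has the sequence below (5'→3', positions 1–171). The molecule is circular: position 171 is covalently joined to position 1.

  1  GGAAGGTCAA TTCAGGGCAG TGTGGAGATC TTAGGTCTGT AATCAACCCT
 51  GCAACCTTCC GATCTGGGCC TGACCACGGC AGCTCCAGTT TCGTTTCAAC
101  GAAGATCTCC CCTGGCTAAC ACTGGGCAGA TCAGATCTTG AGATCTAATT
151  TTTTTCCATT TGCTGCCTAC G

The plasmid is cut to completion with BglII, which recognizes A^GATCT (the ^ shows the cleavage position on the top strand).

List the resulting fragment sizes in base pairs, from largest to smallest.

BglII sites (AGATCT) start at positions 26, 103, 133, 141.
BglII cuts after the first base of each site, so after positions 26, 103, 133, 141.
Circular molecule, 4 cuts → 4 fragments:
  27–103 → 77 bp
  104–133 → 30 bp
  134–141 → 8 bp
  142–171 then 1–26 → 30 + 26 = 56 bp
Sorted largest to smallest: 77, 56, 30, 8 bp.

77, 56, 30, 8 bp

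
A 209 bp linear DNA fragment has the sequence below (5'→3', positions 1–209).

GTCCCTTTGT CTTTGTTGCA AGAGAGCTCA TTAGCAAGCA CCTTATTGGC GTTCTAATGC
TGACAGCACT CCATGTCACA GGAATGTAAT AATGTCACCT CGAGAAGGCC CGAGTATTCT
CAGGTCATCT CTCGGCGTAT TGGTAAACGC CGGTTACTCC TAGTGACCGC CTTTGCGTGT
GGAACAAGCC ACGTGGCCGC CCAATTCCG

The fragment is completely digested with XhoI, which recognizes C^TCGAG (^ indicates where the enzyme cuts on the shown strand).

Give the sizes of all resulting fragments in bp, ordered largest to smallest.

The XhoI site (CTCGAG) starts at position 99.
XhoI cuts after the first base of each site, so after position 99.
Linear molecule, 1 cut → 2 fragments:
  1–99 → 99 bp
  100–209 → 110 bp
Sorted largest to smallest: 110, 99 bp.

110, 99 bp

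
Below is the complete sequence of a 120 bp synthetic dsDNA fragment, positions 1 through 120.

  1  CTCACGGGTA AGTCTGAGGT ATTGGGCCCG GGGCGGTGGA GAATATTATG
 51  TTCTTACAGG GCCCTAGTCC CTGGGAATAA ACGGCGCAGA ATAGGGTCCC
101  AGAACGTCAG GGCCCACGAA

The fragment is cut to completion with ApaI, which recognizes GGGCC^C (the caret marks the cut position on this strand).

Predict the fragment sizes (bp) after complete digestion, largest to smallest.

ApaI sites (GGGCCC) start at positions 24, 59, 110.
ApaI cuts after base 5 of each site (before the last base), so after positions 28, 63, 114.
Linear molecule, 3 cuts → 4 fragments:
  1–28 → 28 bp
  29–63 → 35 bp
  64–114 → 51 bp
  115–120 → 6 bp
Sorted largest to smallest: 51, 35, 28, 6 bp.

51, 35, 28, 6 bp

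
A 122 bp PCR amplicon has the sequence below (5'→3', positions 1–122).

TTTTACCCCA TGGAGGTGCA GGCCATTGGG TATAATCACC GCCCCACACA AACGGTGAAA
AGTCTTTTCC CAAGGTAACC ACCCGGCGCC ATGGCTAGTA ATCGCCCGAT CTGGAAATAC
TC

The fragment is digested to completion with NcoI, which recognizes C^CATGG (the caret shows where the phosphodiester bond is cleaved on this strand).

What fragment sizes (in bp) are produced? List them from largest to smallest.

81, 33, 8 bp

NcoI sites (CCATGG) start at positions 8, 89.
NcoI cuts after the first base of each site, so after positions 8, 89.
Linear molecule, 2 cuts → 3 fragments:
  1–8 → 8 bp
  9–89 → 81 bp
  90–122 → 33 bp
Sorted largest to smallest: 81, 33, 8 bp.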